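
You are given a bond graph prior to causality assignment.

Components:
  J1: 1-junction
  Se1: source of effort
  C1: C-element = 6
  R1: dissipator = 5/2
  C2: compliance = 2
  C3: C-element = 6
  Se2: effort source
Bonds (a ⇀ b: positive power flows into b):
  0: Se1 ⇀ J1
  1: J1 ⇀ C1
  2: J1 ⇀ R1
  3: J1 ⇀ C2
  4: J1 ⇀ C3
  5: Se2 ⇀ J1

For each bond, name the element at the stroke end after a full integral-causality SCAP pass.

β0 →J1  (Se1 fixes effort; stroke away)
β5 →J1  (Se2: effort source, stroke at far end)
β1 →J1  (C1: C, integral causality)
β3 →J1  (C2 outputs effort q/C2)
β4 →J1  (C3 outputs effort q/C3)
β2 →R1  (J1 needs exactly one f-in)

β0 stroke at J1
β1 stroke at J1
β2 stroke at R1
β3 stroke at J1
β4 stroke at J1
β5 stroke at J1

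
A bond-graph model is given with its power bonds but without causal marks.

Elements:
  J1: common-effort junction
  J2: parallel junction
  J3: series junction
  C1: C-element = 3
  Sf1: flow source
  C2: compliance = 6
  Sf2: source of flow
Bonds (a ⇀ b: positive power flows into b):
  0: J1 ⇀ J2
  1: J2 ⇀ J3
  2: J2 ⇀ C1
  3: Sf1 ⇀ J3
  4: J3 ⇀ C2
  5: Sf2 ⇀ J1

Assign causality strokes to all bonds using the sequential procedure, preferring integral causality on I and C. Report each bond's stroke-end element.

β0 stroke at J1
β1 stroke at J3
β2 stroke at J2
β3 stroke at Sf1
β4 stroke at J3
β5 stroke at Sf2

b3 stroke→Sf1  (Sf1 fixes flow; stroke at Sf1)
b5 stroke→Sf2  (Sf2 (Sf) sets flow on bond)
b0 stroke→J1  (only one effort-in slot at J1)
b1 stroke→J3  (J3: bond 3 brought flow, rest push out)
b4 stroke→J3  (J3: bond 3 brought flow, rest push out)
b2 stroke→J2  (J2: last free bond brings effort in)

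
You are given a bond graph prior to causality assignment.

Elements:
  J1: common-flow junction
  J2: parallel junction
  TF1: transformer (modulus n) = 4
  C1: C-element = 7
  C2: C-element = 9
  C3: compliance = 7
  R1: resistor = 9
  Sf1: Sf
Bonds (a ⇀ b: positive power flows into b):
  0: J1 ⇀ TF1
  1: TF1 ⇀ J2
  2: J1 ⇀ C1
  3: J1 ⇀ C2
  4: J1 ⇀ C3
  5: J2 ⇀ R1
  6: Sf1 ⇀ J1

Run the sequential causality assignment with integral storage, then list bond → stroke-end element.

β0 stroke→J1
β1 stroke→TF1
β2 stroke→J1
β3 stroke→J1
β4 stroke→J1
β5 stroke→J2
β6 stroke→Sf1

β6 stroke at Sf1  (source Sf1 imposes f)
β0 stroke at J1  (J1 flow already set via bond 6)
β2 stroke at J1  (common-f at J1 fixed by 6)
β3 stroke at J1  (J1: bond 6 brought flow, rest push out)
β4 stroke at J1  (J1 flow already set via bond 6)
β1 stroke at TF1  (TF TF1: opposite of bond 0)
β5 stroke at J2  (J2 needs exactly one e-in)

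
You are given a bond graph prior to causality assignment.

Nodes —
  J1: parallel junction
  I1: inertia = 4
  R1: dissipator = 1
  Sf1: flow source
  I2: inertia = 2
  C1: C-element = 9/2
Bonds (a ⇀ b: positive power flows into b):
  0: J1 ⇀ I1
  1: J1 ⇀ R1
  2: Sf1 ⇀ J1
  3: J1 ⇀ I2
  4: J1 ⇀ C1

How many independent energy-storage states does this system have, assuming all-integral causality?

#2 →Sf1  (Sf1: flow source, stroke at near end)
#0 →I1  (prefer integral on I1)
#3 →I2  (I2: I, integral causality)
#4 →J1  (prefer integral on C1)
#1 →R1  (J1 effort already set via bond 4)

3  (C1, I1, I2 all integral)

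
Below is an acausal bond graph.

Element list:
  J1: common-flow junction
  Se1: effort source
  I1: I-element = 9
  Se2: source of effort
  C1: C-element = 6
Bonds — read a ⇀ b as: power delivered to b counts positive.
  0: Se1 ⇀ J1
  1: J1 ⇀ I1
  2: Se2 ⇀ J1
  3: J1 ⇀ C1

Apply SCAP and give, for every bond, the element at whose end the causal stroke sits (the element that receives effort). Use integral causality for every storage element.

β0 stroke at J1  (source Se1 imposes e)
β2 stroke at J1  (source Se2 imposes e)
β1 stroke at I1  (prefer integral on I1)
β3 stroke at J1  (1-jn J1 has f-setter on 1)

β0 |J1
β1 |I1
β2 |J1
β3 |J1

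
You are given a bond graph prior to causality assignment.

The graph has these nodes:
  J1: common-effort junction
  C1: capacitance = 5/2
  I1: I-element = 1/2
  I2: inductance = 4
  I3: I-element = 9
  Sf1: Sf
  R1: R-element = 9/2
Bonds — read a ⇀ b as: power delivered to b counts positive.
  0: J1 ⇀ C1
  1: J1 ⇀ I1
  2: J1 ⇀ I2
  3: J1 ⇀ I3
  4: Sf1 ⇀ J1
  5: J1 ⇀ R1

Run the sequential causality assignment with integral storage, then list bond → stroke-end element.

b4 stroke at Sf1  (Sf1 fixes flow; stroke at Sf1)
b0 stroke at J1  (C1: C, integral causality)
b1 stroke at I1  (0-jn J1 has e-setter on 0)
b2 stroke at I2  (J1 effort already set via bond 0)
b3 stroke at I3  (0-jn J1 has e-setter on 0)
b5 stroke at R1  (J1 effort already set via bond 0)

b0 →J1
b1 →I1
b2 →I2
b3 →I3
b4 →Sf1
b5 →R1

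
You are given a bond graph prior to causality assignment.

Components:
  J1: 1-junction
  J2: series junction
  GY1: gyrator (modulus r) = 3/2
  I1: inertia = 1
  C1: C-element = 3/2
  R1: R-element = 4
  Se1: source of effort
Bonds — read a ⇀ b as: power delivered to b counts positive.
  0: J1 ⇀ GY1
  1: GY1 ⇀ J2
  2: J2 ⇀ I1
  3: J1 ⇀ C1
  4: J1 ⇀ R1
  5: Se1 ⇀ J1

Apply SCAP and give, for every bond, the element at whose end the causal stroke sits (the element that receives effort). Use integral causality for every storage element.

β0 →J1
β1 →J2
β2 →I1
β3 →J1
β4 →R1
β5 →J1

bond 5 stroke→J1  (Se1: effort source, stroke at far end)
bond 2 stroke→I1  (I1: I, integral causality)
bond 1 stroke→J2  (common-f at J2 fixed by 2)
bond 0 stroke→J1  (GY1: gyrator matches bond 1)
bond 3 stroke→J1  (C1 outputs effort q/C1)
bond 4 stroke→R1  (only one flow-in slot at J1)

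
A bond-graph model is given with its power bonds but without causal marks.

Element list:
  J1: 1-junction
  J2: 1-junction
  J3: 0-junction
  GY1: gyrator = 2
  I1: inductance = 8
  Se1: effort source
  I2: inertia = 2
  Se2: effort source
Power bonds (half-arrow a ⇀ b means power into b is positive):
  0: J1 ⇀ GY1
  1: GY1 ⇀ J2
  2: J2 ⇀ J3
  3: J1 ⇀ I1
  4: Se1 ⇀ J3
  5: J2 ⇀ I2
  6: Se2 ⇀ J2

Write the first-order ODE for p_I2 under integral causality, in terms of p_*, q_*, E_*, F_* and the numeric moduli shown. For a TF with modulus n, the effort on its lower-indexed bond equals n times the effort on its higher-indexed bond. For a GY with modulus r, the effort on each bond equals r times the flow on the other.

dp_I2/dt = -E_Se1 + E_Se2 + p_I1/4

b4 stroke at J3  (source Se1 imposes e)
b6 stroke at J2  (source Se2 imposes e)
b2 stroke at J2  (J3 effort already set via bond 4)
b3 stroke at I1  (prefer integral on I1)
b0 stroke at J1  (J1: bond 3 brought flow, rest push out)
b1 stroke at J2  (GY1 both-in/both-out from 0)
b5 stroke at I2  (J2 needs exactly one f-in)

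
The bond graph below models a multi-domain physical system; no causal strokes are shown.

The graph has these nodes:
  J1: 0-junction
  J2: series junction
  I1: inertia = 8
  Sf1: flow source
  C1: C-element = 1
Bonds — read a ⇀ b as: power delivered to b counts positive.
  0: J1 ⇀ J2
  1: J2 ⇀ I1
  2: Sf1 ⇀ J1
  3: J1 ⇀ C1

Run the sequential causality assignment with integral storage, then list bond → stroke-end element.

bond 0 stroke at J2
bond 1 stroke at I1
bond 2 stroke at Sf1
bond 3 stroke at J1

β2 |Sf1  (Sf1 (Sf) sets flow on bond)
β1 |I1  (prefer integral on I1)
β0 |J2  (J2 flow already set via bond 1)
β3 |J1  (J1 needs exactly one e-in)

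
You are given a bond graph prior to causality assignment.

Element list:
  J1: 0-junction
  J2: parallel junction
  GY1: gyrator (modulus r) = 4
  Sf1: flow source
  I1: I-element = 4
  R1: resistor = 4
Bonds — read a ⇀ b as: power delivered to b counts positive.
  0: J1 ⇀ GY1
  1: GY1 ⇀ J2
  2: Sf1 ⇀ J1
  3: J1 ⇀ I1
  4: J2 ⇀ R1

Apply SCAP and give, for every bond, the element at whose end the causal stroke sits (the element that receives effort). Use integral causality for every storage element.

bond 0 →J1
bond 1 →J2
bond 2 →Sf1
bond 3 →I1
bond 4 →R1

b2 stroke at Sf1  (Sf1: flow source, stroke at near end)
b3 stroke at I1  (prefer integral on I1)
b0 stroke at J1  (J1 needs exactly one e-in)
b1 stroke at J2  (GY1: gyrator matches bond 0)
b4 stroke at R1  (J2 effort already set via bond 1)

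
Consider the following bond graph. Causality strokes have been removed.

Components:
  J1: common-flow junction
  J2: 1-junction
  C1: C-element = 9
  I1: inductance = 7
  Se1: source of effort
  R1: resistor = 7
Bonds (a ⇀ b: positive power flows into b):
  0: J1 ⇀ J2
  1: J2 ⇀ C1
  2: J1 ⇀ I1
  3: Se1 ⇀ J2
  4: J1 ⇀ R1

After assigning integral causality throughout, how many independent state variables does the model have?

2  (C1, I1 all integral)

b3 →J2  (Se1: effort source, stroke at far end)
b1 →J2  (C1: C, integral causality)
b0 →J1  (only one flow-in slot at J2)
b2 →I1  (I1: I, integral causality)
b4 →J1  (J1: bond 2 brought flow, rest push out)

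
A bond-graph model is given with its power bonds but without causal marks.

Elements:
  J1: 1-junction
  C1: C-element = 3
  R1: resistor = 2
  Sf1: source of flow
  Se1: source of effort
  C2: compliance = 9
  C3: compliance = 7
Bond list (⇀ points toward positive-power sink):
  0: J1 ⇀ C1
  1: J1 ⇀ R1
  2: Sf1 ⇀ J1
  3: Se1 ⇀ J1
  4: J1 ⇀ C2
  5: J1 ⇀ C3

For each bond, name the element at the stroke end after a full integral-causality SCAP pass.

#2 stroke at Sf1  (Sf1 (Sf) sets flow on bond)
#3 stroke at J1  (source Se1 imposes e)
#0 stroke at J1  (common-f at J1 fixed by 2)
#1 stroke at J1  (J1: bond 2 brought flow, rest push out)
#4 stroke at J1  (J1 flow already set via bond 2)
#5 stroke at J1  (1-jn J1 has f-setter on 2)

b0 →J1
b1 →J1
b2 →Sf1
b3 →J1
b4 →J1
b5 →J1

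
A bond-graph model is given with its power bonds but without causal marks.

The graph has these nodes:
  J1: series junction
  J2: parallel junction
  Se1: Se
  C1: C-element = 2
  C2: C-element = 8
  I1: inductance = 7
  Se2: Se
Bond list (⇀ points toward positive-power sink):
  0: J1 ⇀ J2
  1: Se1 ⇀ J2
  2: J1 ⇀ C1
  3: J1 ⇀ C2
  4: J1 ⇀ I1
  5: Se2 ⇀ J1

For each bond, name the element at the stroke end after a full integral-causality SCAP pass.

b0 stroke at J1
b1 stroke at J2
b2 stroke at J1
b3 stroke at J1
b4 stroke at I1
b5 stroke at J1

β1 →J2  (Se1 fixes effort; stroke away)
β5 →J1  (Se2 (Se) sets effort on bond)
β0 →J1  (0-jn J2 has e-setter on 1)
β2 →J1  (C1: C, integral causality)
β3 →J1  (C2 outputs effort q/C2)
β4 →I1  (only one flow-in slot at J1)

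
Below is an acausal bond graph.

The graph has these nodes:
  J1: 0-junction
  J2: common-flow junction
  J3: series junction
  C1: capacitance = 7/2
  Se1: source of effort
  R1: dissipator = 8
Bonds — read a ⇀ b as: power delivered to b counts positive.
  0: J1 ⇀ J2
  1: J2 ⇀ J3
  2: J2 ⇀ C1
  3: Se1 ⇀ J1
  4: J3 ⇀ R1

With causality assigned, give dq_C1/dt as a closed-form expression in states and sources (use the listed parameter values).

dq_C1/dt = E_Se1/8 - q_C1/28

β3 stroke→J1  (Se1: effort source, stroke at far end)
β0 stroke→J2  (common-e at J1 fixed by 3)
β2 stroke→J2  (C1 outputs effort q/C1)
β1 stroke→J3  (only one flow-in slot at J2)
β4 stroke→R1  (J3 needs exactly one f-in)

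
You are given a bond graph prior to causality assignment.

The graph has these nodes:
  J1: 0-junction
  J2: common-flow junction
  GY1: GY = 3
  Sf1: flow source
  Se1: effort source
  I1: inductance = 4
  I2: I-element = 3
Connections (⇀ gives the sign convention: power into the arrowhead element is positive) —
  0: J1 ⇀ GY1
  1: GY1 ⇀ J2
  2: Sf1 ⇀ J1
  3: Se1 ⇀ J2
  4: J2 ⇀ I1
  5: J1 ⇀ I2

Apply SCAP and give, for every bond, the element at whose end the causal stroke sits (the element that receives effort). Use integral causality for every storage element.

β2 stroke at Sf1  (Sf1: flow source, stroke at near end)
β3 stroke at J2  (Se1 (Se) sets effort on bond)
β4 stroke at I1  (I1 integral (f out))
β1 stroke at J2  (J2 flow already set via bond 4)
β0 stroke at J1  (GY1: gyrator matches bond 1)
β5 stroke at I2  (J1: bond 0 brought effort, rest push out)

b0 stroke at J1
b1 stroke at J2
b2 stroke at Sf1
b3 stroke at J2
b4 stroke at I1
b5 stroke at I2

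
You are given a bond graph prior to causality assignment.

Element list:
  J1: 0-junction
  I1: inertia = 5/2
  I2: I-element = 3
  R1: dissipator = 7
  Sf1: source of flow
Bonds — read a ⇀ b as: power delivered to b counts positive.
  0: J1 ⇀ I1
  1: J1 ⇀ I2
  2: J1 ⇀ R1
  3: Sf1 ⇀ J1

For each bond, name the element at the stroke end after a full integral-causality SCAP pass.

#3 →Sf1  (source Sf1 imposes f)
#0 →I1  (I1 integral (f out))
#1 →I2  (I2 integral (f out))
#2 →J1  (J1 needs exactly one e-in)

bond 0 stroke→I1
bond 1 stroke→I2
bond 2 stroke→J1
bond 3 stroke→Sf1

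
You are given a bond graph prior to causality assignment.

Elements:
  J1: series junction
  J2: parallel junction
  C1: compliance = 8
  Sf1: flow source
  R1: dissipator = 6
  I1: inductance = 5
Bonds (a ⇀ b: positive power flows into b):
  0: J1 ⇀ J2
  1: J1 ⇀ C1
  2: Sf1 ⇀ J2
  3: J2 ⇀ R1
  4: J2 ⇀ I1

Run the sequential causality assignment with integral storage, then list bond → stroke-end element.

β2 stroke→Sf1  (Sf1: flow source, stroke at near end)
β1 stroke→J1  (C1: C, integral causality)
β0 stroke→J2  (J1: last free bond brings flow in)
β3 stroke→R1  (0-jn J2 has e-setter on 0)
β4 stroke→I1  (J2 effort already set via bond 0)

#0 |J2
#1 |J1
#2 |Sf1
#3 |R1
#4 |I1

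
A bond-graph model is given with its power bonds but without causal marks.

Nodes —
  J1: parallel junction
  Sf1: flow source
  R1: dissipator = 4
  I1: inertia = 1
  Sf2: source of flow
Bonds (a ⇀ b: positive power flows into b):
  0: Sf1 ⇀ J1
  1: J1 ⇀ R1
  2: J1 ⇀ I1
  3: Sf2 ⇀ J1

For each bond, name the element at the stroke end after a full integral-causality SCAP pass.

β0 stroke→Sf1  (Sf1: flow source, stroke at near end)
β3 stroke→Sf2  (Sf2 fixes flow; stroke at Sf2)
β2 stroke→I1  (I1: I, integral causality)
β1 stroke→J1  (only one effort-in slot at J1)

b0 stroke at Sf1
b1 stroke at J1
b2 stroke at I1
b3 stroke at Sf2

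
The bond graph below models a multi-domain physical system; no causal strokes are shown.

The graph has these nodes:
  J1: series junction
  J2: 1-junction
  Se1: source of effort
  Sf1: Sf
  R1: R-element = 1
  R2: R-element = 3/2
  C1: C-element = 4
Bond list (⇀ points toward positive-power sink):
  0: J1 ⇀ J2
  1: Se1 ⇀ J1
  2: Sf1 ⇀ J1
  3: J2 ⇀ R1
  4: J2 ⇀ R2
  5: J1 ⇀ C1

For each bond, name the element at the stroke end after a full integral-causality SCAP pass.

bond 0 |J1
bond 1 |J1
bond 2 |Sf1
bond 3 |J2
bond 4 |J2
bond 5 |J1

bond 1 stroke→J1  (Se1: effort source, stroke at far end)
bond 2 stroke→Sf1  (Sf1 fixes flow; stroke at Sf1)
bond 0 stroke→J1  (J1 flow already set via bond 2)
bond 5 stroke→J1  (J1 flow already set via bond 2)
bond 3 stroke→J2  (common-f at J2 fixed by 0)
bond 4 stroke→J2  (J2: bond 0 brought flow, rest push out)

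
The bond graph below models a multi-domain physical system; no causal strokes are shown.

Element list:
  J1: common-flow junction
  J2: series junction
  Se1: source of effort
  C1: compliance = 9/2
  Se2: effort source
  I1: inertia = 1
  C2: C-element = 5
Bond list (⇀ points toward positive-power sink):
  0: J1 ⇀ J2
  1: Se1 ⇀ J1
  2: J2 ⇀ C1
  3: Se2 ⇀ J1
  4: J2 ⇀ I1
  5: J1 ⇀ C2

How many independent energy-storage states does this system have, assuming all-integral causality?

3  (C1, C2, I1 all integral)

bond 1 →J1  (source Se1 imposes e)
bond 3 →J1  (Se2 fixes effort; stroke away)
bond 2 →J2  (C1 integral (e out))
bond 4 →I1  (prefer integral on I1)
bond 0 →J2  (J2: bond 4 brought flow, rest push out)
bond 5 →J1  (J1: bond 0 brought flow, rest push out)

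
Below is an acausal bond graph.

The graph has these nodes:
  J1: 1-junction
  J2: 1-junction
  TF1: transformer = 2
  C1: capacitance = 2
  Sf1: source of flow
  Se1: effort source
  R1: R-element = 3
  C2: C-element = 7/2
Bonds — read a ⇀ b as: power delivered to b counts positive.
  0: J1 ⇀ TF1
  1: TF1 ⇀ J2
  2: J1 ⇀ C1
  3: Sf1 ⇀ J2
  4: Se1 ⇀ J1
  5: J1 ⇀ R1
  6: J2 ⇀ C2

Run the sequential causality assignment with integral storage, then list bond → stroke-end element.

#0 stroke→TF1
#1 stroke→J2
#2 stroke→J1
#3 stroke→Sf1
#4 stroke→J1
#5 stroke→J1
#6 stroke→J2

bond 3 →Sf1  (Sf1 (Sf) sets flow on bond)
bond 4 →J1  (Se1 fixes effort; stroke away)
bond 1 →J2  (J2: bond 3 brought flow, rest push out)
bond 6 →J2  (J2 flow already set via bond 3)
bond 0 →TF1  (TF1: transformer flips bond 1)
bond 2 →J1  (common-f at J1 fixed by 0)
bond 5 →J1  (J1: bond 0 brought flow, rest push out)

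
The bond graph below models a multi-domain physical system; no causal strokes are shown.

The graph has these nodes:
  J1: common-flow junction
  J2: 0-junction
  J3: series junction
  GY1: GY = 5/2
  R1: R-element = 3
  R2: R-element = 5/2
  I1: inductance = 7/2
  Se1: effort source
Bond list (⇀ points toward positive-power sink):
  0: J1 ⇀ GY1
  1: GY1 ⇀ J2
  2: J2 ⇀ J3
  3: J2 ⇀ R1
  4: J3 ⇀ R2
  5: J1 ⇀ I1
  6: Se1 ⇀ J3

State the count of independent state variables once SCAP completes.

β6 stroke→J3  (Se1 (Se) sets effort on bond)
β5 stroke→I1  (I1 outputs flow p/I1)
β0 stroke→J1  (1-jn J1 has f-setter on 5)
β1 stroke→J2  (through GY1, causality inverts; strokes same side of GY1)
β2 stroke→J3  (common-e at J2 fixed by 1)
β3 stroke→R1  (common-e at J2 fixed by 1)
β4 stroke→R2  (closing 1-jn rule on J3)

1  (I1 all integral)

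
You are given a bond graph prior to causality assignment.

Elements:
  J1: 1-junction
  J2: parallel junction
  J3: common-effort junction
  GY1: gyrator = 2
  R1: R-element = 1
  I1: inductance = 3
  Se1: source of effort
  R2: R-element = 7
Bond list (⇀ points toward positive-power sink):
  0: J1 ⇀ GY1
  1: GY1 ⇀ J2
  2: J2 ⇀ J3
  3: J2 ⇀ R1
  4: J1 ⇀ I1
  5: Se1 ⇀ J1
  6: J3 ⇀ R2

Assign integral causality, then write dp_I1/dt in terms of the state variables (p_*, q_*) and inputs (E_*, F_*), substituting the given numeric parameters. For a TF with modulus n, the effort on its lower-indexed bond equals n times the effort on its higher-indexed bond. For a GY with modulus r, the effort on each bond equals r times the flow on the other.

bond 5 |J1  (Se1 fixes effort; stroke away)
bond 4 |I1  (I1 outputs flow p/I1)
bond 0 |J1  (common-f at J1 fixed by 4)
bond 1 |J2  (GY1 both-in/both-out from 0)
bond 2 |J3  (common-e at J2 fixed by 1)
bond 3 |R1  (common-e at J2 fixed by 1)
bond 6 |R2  (0-jn J3 has e-setter on 2)

dp_I1/dt = E_Se1 - 32*p_I1/21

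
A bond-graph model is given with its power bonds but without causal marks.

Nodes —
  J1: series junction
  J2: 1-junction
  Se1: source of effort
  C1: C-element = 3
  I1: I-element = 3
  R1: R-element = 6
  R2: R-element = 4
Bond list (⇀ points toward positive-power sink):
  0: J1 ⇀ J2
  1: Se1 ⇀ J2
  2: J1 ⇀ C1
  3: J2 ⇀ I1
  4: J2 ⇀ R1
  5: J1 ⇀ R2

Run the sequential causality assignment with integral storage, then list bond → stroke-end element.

β1 |J2  (Se1 (Se) sets effort on bond)
β2 |J1  (C1: C, integral causality)
β3 |I1  (I1 integral (f out))
β0 |J2  (common-f at J2 fixed by 3)
β4 |J2  (J2 flow already set via bond 3)
β5 |J1  (J1: bond 0 brought flow, rest push out)

bond 0 →J2
bond 1 →J2
bond 2 →J1
bond 3 →I1
bond 4 →J2
bond 5 →J1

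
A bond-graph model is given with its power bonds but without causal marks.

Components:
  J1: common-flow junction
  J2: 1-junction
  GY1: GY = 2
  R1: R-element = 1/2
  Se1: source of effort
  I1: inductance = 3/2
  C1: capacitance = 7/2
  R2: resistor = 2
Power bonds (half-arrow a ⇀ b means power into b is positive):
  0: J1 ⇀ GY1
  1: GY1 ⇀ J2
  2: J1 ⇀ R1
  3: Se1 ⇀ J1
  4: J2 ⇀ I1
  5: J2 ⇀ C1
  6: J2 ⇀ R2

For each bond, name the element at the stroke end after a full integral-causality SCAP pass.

b0 stroke→J1
b1 stroke→J2
b2 stroke→R1
b3 stroke→J1
b4 stroke→I1
b5 stroke→J2
b6 stroke→J2

b3 |J1  (Se1 (Se) sets effort on bond)
b4 |I1  (I1: I, integral causality)
b1 |J2  (common-f at J2 fixed by 4)
b5 |J2  (1-jn J2 has f-setter on 4)
b6 |J2  (common-f at J2 fixed by 4)
b0 |J1  (GY1: gyrator matches bond 1)
b2 |R1  (closing 1-jn rule on J1)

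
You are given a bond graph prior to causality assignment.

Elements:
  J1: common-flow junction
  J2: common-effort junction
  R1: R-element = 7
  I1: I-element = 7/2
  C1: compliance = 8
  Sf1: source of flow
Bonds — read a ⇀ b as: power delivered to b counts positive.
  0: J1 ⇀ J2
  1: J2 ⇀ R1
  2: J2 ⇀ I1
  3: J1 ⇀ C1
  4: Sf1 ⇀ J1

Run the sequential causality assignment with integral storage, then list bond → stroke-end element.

bond 0 stroke→J1
bond 1 stroke→J2
bond 2 stroke→I1
bond 3 stroke→J1
bond 4 stroke→Sf1

b4 stroke→Sf1  (Sf1: flow source, stroke at near end)
b0 stroke→J1  (1-jn J1 has f-setter on 4)
b3 stroke→J1  (J1: bond 4 brought flow, rest push out)
b2 stroke→I1  (I1 integral (f out))
b1 stroke→J2  (J2: last free bond brings effort in)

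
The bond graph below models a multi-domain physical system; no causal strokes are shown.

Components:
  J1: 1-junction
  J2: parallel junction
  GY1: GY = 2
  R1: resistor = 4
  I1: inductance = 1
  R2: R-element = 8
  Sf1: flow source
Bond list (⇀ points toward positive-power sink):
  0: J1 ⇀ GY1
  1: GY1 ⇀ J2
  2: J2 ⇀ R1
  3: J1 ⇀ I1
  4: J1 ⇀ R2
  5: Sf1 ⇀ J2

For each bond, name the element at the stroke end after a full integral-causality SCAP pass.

bond 0 |J1
bond 1 |J2
bond 2 |R1
bond 3 |I1
bond 4 |J1
bond 5 |Sf1

β5 stroke at Sf1  (Sf1 (Sf) sets flow on bond)
β3 stroke at I1  (I1: I, integral causality)
β0 stroke at J1  (J1 flow already set via bond 3)
β4 stroke at J1  (common-f at J1 fixed by 3)
β1 stroke at J2  (GY1 both-in/both-out from 0)
β2 stroke at R1  (J2 effort already set via bond 1)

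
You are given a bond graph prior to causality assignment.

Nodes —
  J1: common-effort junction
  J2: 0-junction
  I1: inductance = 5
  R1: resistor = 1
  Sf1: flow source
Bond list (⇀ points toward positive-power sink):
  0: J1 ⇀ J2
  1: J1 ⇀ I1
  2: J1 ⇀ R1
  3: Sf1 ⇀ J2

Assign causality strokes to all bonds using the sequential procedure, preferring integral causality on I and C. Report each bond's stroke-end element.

β3 stroke at Sf1  (Sf1 fixes flow; stroke at Sf1)
β0 stroke at J2  (J2 needs exactly one e-in)
β1 stroke at I1  (prefer integral on I1)
β2 stroke at J1  (only one effort-in slot at J1)

bond 0 |J2
bond 1 |I1
bond 2 |J1
bond 3 |Sf1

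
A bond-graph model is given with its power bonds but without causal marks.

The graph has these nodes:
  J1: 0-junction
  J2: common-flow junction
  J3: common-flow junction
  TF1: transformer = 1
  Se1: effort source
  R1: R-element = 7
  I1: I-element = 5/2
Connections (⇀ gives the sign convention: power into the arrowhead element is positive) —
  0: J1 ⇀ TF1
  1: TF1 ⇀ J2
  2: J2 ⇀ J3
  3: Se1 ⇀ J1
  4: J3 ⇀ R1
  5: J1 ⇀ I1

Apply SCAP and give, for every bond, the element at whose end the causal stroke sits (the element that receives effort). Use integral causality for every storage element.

β0 →TF1
β1 →J2
β2 →J3
β3 →J1
β4 →R1
β5 →I1

b3 stroke→J1  (Se1 (Se) sets effort on bond)
b0 stroke→TF1  (J1: bond 3 brought effort, rest push out)
b5 stroke→I1  (J1 effort already set via bond 3)
b1 stroke→J2  (through TF1, causality passes straight; one stroke at TF1)
b2 stroke→J3  (closing 1-jn rule on J2)
b4 stroke→R1  (only one flow-in slot at J3)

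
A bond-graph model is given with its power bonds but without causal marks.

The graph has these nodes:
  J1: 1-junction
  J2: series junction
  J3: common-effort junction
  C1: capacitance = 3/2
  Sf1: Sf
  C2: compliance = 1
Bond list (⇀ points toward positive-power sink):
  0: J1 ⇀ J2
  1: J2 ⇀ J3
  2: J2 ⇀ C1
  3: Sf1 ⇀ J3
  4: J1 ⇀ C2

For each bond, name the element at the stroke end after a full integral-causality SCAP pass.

b3 stroke at Sf1  (source Sf1 imposes f)
b1 stroke at J3  (J3: last free bond brings effort in)
b0 stroke at J2  (1-jn J2 has f-setter on 1)
b2 stroke at J2  (J2 flow already set via bond 1)
b4 stroke at J1  (1-jn J1 has f-setter on 0)

#0 stroke at J2
#1 stroke at J3
#2 stroke at J2
#3 stroke at Sf1
#4 stroke at J1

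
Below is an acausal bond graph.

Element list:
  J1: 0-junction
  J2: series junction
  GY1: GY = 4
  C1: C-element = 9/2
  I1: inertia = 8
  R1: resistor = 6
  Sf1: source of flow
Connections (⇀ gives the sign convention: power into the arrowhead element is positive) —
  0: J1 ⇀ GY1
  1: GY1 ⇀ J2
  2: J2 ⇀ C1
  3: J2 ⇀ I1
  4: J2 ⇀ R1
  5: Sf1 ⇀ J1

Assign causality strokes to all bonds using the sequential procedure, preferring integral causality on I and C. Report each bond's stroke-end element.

β0 stroke→J1
β1 stroke→J2
β2 stroke→J2
β3 stroke→I1
β4 stroke→J2
β5 stroke→Sf1

#5 |Sf1  (Sf1 (Sf) sets flow on bond)
#0 |J1  (closing 0-jn rule on J1)
#1 |J2  (GY1 both-in/both-out from 0)
#2 |J2  (C1 outputs effort q/C1)
#3 |I1  (I1 integral (f out))
#4 |J2  (common-f at J2 fixed by 3)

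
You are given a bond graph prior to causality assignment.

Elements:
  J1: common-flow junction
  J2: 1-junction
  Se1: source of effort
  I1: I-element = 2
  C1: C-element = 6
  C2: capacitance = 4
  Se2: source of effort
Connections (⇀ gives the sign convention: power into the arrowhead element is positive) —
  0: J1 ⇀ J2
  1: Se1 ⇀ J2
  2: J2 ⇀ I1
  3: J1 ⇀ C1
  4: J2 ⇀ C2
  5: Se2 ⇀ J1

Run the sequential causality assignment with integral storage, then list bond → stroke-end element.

b0 stroke at J2
b1 stroke at J2
b2 stroke at I1
b3 stroke at J1
b4 stroke at J2
b5 stroke at J1

b1 stroke at J2  (Se1: effort source, stroke at far end)
b5 stroke at J1  (source Se2 imposes e)
b2 stroke at I1  (prefer integral on I1)
b0 stroke at J2  (J2: bond 2 brought flow, rest push out)
b4 stroke at J2  (1-jn J2 has f-setter on 2)
b3 stroke at J1  (1-jn J1 has f-setter on 0)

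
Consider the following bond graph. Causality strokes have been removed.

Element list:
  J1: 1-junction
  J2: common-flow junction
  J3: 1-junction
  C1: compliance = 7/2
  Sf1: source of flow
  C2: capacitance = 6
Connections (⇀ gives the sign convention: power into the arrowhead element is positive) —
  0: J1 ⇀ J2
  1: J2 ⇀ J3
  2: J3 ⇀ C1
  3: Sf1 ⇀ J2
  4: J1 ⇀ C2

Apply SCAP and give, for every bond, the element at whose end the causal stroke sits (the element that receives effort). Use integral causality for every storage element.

bond 3 |Sf1  (source Sf1 imposes f)
bond 0 |J2  (J2 flow already set via bond 3)
bond 1 |J2  (J2 flow already set via bond 3)
bond 2 |J3  (J3: bond 1 brought flow, rest push out)
bond 4 |J1  (J1: bond 0 brought flow, rest push out)

β0 stroke→J2
β1 stroke→J2
β2 stroke→J3
β3 stroke→Sf1
β4 stroke→J1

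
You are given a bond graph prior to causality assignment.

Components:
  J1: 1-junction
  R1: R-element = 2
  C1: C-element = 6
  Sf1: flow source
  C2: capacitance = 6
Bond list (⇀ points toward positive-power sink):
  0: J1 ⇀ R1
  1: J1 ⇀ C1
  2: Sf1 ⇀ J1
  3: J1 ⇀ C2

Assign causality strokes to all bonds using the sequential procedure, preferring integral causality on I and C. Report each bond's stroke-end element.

β0 stroke at J1
β1 stroke at J1
β2 stroke at Sf1
β3 stroke at J1

b2 |Sf1  (Sf1 fixes flow; stroke at Sf1)
b0 |J1  (J1 flow already set via bond 2)
b1 |J1  (common-f at J1 fixed by 2)
b3 |J1  (J1: bond 2 brought flow, rest push out)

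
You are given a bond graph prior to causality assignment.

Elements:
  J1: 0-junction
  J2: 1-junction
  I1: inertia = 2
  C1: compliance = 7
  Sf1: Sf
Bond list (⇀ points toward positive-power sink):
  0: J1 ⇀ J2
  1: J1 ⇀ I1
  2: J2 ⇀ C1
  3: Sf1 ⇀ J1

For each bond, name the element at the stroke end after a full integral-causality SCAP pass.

#3 →Sf1  (Sf1 (Sf) sets flow on bond)
#1 →I1  (prefer integral on I1)
#0 →J1  (only one effort-in slot at J1)
#2 →J2  (1-jn J2 has f-setter on 0)

bond 0 stroke→J1
bond 1 stroke→I1
bond 2 stroke→J2
bond 3 stroke→Sf1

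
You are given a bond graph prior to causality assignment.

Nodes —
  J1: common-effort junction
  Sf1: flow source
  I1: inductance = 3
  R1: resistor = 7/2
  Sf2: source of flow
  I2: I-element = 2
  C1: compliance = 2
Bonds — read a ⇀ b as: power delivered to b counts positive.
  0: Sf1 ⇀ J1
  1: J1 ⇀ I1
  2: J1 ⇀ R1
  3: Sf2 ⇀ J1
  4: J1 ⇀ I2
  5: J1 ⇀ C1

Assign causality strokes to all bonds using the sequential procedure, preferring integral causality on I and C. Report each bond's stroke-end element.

bond 0 stroke→Sf1  (Sf1 fixes flow; stroke at Sf1)
bond 3 stroke→Sf2  (Sf2: flow source, stroke at near end)
bond 1 stroke→I1  (I1 integral (f out))
bond 4 stroke→I2  (I2 outputs flow p/I2)
bond 5 stroke→J1  (C1 outputs effort q/C1)
bond 2 stroke→R1  (J1: bond 5 brought effort, rest push out)

bond 0 →Sf1
bond 1 →I1
bond 2 →R1
bond 3 →Sf2
bond 4 →I2
bond 5 →J1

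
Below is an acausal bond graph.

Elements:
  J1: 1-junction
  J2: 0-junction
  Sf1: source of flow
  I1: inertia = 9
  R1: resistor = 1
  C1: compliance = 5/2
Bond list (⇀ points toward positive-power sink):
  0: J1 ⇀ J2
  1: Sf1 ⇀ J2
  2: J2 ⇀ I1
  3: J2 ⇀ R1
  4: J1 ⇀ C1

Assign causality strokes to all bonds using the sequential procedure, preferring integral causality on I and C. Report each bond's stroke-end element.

β0 stroke→J2
β1 stroke→Sf1
β2 stroke→I1
β3 stroke→R1
β4 stroke→J1

β1 stroke at Sf1  (Sf1 fixes flow; stroke at Sf1)
β2 stroke at I1  (I1 integral (f out))
β4 stroke at J1  (C1 integral (e out))
β0 stroke at J2  (J1 needs exactly one f-in)
β3 stroke at R1  (0-jn J2 has e-setter on 0)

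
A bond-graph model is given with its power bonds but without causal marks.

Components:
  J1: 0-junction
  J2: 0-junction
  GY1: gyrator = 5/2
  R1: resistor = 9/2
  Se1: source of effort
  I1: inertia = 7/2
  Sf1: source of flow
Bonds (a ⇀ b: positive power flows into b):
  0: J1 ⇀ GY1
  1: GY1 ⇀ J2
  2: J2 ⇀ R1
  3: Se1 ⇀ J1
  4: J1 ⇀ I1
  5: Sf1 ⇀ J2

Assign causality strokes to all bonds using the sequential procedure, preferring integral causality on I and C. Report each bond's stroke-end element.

b3 |J1  (Se1 fixes effort; stroke away)
b5 |Sf1  (Sf1 fixes flow; stroke at Sf1)
b0 |GY1  (J1 effort already set via bond 3)
b4 |I1  (J1: bond 3 brought effort, rest push out)
b1 |GY1  (GY1: gyrator matches bond 0)
b2 |J2  (only one effort-in slot at J2)

#0 stroke at GY1
#1 stroke at GY1
#2 stroke at J2
#3 stroke at J1
#4 stroke at I1
#5 stroke at Sf1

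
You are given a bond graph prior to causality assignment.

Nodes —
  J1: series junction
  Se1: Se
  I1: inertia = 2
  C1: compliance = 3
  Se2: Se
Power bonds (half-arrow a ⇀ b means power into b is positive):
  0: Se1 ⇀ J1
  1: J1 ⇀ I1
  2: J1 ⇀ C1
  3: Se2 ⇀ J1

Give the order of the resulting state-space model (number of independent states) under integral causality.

2  (C1, I1 all integral)

bond 0 stroke→J1  (source Se1 imposes e)
bond 3 stroke→J1  (source Se2 imposes e)
bond 1 stroke→I1  (prefer integral on I1)
bond 2 stroke→J1  (J1 flow already set via bond 1)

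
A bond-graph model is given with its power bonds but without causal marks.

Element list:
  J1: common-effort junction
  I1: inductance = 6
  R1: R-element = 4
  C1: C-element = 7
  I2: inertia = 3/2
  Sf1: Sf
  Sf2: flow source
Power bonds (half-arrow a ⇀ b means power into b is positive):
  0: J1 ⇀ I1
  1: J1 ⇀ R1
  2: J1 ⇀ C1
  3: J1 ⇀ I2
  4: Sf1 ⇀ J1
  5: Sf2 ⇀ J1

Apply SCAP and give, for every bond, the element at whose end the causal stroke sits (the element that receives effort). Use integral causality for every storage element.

bond 4 |Sf1  (Sf1 (Sf) sets flow on bond)
bond 5 |Sf2  (source Sf2 imposes f)
bond 0 |I1  (prefer integral on I1)
bond 2 |J1  (C1 integral (e out))
bond 1 |R1  (0-jn J1 has e-setter on 2)
bond 3 |I2  (0-jn J1 has e-setter on 2)

β0 stroke at I1
β1 stroke at R1
β2 stroke at J1
β3 stroke at I2
β4 stroke at Sf1
β5 stroke at Sf2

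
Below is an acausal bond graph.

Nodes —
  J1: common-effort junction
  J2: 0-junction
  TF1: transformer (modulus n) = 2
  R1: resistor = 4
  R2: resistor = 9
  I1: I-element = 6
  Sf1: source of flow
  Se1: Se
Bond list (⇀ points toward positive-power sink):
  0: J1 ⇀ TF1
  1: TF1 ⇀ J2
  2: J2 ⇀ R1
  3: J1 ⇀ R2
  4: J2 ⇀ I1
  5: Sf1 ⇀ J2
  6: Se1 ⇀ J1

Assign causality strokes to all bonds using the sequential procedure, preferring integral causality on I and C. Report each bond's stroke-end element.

β0 |TF1
β1 |J2
β2 |R1
β3 |R2
β4 |I1
β5 |Sf1
β6 |J1

β5 stroke at Sf1  (Sf1: flow source, stroke at near end)
β6 stroke at J1  (Se1 fixes effort; stroke away)
β0 stroke at TF1  (J1 effort already set via bond 6)
β3 stroke at R2  (J1: bond 6 brought effort, rest push out)
β1 stroke at J2  (TF1: transformer flips bond 0)
β2 stroke at R1  (J2: bond 1 brought effort, rest push out)
β4 stroke at I1  (J2 effort already set via bond 1)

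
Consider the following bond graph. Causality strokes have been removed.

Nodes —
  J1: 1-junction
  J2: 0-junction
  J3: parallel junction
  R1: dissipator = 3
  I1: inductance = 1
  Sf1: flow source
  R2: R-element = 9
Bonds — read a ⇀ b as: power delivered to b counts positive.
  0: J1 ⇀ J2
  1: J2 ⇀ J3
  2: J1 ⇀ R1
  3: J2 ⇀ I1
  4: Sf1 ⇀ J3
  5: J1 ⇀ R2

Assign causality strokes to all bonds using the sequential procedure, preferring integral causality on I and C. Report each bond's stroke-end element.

bond 4 stroke at Sf1  (Sf1 (Sf) sets flow on bond)
bond 1 stroke at J3  (closing 0-jn rule on J3)
bond 3 stroke at I1  (I1 integral (f out))
bond 0 stroke at J2  (only one effort-in slot at J2)
bond 2 stroke at J1  (common-f at J1 fixed by 0)
bond 5 stroke at J1  (1-jn J1 has f-setter on 0)

β0 stroke at J2
β1 stroke at J3
β2 stroke at J1
β3 stroke at I1
β4 stroke at Sf1
β5 stroke at J1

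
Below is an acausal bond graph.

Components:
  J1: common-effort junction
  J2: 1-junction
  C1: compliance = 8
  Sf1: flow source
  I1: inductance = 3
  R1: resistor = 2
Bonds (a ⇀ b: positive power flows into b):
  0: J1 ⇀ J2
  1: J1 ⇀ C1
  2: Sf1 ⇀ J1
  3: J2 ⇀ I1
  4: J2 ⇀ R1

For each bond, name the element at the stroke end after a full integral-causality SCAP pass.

β0 |J2
β1 |J1
β2 |Sf1
β3 |I1
β4 |J2

#2 |Sf1  (Sf1 (Sf) sets flow on bond)
#1 |J1  (C1 integral (e out))
#0 |J2  (J1: bond 1 brought effort, rest push out)
#3 |I1  (prefer integral on I1)
#4 |J2  (1-jn J2 has f-setter on 3)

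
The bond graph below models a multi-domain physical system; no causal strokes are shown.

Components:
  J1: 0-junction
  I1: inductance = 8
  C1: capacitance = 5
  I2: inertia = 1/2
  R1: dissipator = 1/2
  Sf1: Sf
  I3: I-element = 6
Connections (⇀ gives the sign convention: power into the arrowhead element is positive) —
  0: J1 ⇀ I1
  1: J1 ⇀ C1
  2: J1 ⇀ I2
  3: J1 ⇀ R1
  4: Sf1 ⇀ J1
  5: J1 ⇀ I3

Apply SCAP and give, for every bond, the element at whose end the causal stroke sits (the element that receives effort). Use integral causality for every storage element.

#0 |I1
#1 |J1
#2 |I2
#3 |R1
#4 |Sf1
#5 |I3

bond 4 →Sf1  (Sf1 fixes flow; stroke at Sf1)
bond 0 →I1  (I1 integral (f out))
bond 1 →J1  (C1 outputs effort q/C1)
bond 2 →I2  (0-jn J1 has e-setter on 1)
bond 3 →R1  (common-e at J1 fixed by 1)
bond 5 →I3  (0-jn J1 has e-setter on 1)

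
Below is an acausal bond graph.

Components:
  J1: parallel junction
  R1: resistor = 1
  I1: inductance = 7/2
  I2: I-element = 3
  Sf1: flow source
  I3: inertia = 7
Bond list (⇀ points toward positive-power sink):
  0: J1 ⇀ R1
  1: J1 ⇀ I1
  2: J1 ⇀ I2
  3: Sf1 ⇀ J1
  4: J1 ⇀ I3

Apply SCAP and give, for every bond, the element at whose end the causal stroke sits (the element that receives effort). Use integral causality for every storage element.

b3 stroke→Sf1  (Sf1: flow source, stroke at near end)
b1 stroke→I1  (I1: I, integral causality)
b2 stroke→I2  (prefer integral on I2)
b4 stroke→I3  (I3: I, integral causality)
b0 stroke→J1  (J1: last free bond brings effort in)

b0 stroke→J1
b1 stroke→I1
b2 stroke→I2
b3 stroke→Sf1
b4 stroke→I3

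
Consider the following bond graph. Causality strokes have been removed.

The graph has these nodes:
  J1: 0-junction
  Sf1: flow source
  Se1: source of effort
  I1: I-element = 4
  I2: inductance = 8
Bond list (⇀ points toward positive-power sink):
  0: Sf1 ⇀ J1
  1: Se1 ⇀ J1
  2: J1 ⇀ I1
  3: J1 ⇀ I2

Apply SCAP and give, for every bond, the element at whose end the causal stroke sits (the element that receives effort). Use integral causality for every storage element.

#0 |Sf1  (Sf1 fixes flow; stroke at Sf1)
#1 |J1  (Se1 (Se) sets effort on bond)
#2 |I1  (J1 effort already set via bond 1)
#3 |I2  (common-e at J1 fixed by 1)

#0 stroke→Sf1
#1 stroke→J1
#2 stroke→I1
#3 stroke→I2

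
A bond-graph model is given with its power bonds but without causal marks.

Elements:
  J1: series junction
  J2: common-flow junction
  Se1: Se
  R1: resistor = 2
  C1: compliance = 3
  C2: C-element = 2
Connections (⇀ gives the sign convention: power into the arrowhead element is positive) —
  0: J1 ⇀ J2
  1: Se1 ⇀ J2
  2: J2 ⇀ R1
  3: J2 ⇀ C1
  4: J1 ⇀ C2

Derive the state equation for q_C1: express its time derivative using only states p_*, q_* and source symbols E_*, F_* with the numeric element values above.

dq_C1/dt = E_Se1/2 - q_C1/6 - q_C2/4

bond 1 →J2  (Se1 fixes effort; stroke away)
bond 3 →J2  (C1 integral (e out))
bond 4 →J1  (C2: C, integral causality)
bond 0 →J2  (J1: last free bond brings flow in)
bond 2 →R1  (J2: last free bond brings flow in)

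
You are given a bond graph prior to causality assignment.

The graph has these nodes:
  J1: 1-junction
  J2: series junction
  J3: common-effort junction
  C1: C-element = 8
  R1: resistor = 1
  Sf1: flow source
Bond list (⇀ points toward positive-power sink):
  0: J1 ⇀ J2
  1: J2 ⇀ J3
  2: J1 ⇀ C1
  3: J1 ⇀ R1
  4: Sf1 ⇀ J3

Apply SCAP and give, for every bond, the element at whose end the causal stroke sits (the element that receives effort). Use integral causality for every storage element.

b4 stroke at Sf1  (Sf1 (Sf) sets flow on bond)
b1 stroke at J3  (J3 needs exactly one e-in)
b0 stroke at J2  (J2: bond 1 brought flow, rest push out)
b2 stroke at J1  (J1 flow already set via bond 0)
b3 stroke at J1  (J1: bond 0 brought flow, rest push out)

β0 |J2
β1 |J3
β2 |J1
β3 |J1
β4 |Sf1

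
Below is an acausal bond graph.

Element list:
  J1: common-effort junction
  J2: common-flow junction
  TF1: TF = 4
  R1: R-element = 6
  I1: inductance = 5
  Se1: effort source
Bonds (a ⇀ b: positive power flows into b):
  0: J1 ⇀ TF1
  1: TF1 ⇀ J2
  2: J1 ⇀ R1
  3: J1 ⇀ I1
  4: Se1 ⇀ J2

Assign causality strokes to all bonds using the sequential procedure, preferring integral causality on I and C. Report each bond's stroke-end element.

#4 stroke at J2  (source Se1 imposes e)
#1 stroke at TF1  (closing 1-jn rule on J2)
#0 stroke at J1  (TF1 one-in-one-out from 1)
#2 stroke at R1  (J1 effort already set via bond 0)
#3 stroke at I1  (J1: bond 0 brought effort, rest push out)

b0 |J1
b1 |TF1
b2 |R1
b3 |I1
b4 |J2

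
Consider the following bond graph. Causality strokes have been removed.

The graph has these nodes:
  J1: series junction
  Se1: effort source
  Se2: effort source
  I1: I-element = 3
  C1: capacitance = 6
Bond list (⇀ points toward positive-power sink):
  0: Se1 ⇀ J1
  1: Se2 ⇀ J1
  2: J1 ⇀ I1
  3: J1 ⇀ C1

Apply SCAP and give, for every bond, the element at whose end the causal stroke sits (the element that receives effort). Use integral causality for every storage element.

bond 0 stroke at J1
bond 1 stroke at J1
bond 2 stroke at I1
bond 3 stroke at J1

β0 |J1  (Se1 fixes effort; stroke away)
β1 |J1  (Se2 fixes effort; stroke away)
β2 |I1  (I1 outputs flow p/I1)
β3 |J1  (1-jn J1 has f-setter on 2)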